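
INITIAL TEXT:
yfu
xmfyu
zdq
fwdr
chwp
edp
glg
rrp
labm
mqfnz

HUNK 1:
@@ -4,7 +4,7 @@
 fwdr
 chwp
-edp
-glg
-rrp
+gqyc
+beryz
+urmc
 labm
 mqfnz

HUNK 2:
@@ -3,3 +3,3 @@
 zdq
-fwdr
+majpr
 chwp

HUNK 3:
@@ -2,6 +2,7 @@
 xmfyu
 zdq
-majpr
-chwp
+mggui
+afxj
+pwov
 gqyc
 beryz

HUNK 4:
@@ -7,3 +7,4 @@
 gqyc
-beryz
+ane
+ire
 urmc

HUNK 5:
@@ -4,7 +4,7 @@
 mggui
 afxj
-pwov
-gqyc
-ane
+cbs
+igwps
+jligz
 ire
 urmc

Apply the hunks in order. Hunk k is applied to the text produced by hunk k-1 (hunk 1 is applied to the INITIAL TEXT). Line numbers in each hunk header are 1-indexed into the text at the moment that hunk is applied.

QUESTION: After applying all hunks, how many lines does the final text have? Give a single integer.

Hunk 1: at line 4 remove [edp,glg,rrp] add [gqyc,beryz,urmc] -> 10 lines: yfu xmfyu zdq fwdr chwp gqyc beryz urmc labm mqfnz
Hunk 2: at line 3 remove [fwdr] add [majpr] -> 10 lines: yfu xmfyu zdq majpr chwp gqyc beryz urmc labm mqfnz
Hunk 3: at line 2 remove [majpr,chwp] add [mggui,afxj,pwov] -> 11 lines: yfu xmfyu zdq mggui afxj pwov gqyc beryz urmc labm mqfnz
Hunk 4: at line 7 remove [beryz] add [ane,ire] -> 12 lines: yfu xmfyu zdq mggui afxj pwov gqyc ane ire urmc labm mqfnz
Hunk 5: at line 4 remove [pwov,gqyc,ane] add [cbs,igwps,jligz] -> 12 lines: yfu xmfyu zdq mggui afxj cbs igwps jligz ire urmc labm mqfnz
Final line count: 12

Answer: 12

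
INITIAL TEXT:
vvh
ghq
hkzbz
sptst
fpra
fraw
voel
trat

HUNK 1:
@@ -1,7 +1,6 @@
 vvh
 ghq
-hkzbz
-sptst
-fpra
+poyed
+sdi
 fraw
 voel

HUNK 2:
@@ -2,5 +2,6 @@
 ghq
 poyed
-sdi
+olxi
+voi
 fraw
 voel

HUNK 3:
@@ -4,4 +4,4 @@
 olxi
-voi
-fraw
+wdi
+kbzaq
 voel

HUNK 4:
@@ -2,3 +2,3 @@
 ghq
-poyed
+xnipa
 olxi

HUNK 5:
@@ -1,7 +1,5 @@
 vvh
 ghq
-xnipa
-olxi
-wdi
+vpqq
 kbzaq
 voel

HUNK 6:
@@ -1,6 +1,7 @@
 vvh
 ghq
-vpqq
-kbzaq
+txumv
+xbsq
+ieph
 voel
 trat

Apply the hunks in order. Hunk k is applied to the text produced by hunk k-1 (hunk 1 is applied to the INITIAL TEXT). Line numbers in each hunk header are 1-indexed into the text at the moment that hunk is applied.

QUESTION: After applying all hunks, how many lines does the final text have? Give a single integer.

Hunk 1: at line 1 remove [hkzbz,sptst,fpra] add [poyed,sdi] -> 7 lines: vvh ghq poyed sdi fraw voel trat
Hunk 2: at line 2 remove [sdi] add [olxi,voi] -> 8 lines: vvh ghq poyed olxi voi fraw voel trat
Hunk 3: at line 4 remove [voi,fraw] add [wdi,kbzaq] -> 8 lines: vvh ghq poyed olxi wdi kbzaq voel trat
Hunk 4: at line 2 remove [poyed] add [xnipa] -> 8 lines: vvh ghq xnipa olxi wdi kbzaq voel trat
Hunk 5: at line 1 remove [xnipa,olxi,wdi] add [vpqq] -> 6 lines: vvh ghq vpqq kbzaq voel trat
Hunk 6: at line 1 remove [vpqq,kbzaq] add [txumv,xbsq,ieph] -> 7 lines: vvh ghq txumv xbsq ieph voel trat
Final line count: 7

Answer: 7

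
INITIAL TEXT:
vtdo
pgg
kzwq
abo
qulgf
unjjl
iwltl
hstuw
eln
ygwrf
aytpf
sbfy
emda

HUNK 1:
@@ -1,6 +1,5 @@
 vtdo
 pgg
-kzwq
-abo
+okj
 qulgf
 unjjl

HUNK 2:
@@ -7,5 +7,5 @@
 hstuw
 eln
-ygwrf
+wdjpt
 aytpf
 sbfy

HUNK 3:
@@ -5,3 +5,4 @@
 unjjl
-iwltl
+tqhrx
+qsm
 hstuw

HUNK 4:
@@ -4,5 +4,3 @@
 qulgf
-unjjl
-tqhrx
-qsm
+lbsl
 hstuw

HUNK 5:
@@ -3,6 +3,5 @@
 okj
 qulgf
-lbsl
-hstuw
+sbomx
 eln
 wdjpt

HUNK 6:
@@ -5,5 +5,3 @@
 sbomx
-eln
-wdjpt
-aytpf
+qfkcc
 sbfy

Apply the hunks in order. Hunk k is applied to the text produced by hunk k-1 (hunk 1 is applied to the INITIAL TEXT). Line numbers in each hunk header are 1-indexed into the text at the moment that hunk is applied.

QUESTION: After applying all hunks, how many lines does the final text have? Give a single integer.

Answer: 8

Derivation:
Hunk 1: at line 1 remove [kzwq,abo] add [okj] -> 12 lines: vtdo pgg okj qulgf unjjl iwltl hstuw eln ygwrf aytpf sbfy emda
Hunk 2: at line 7 remove [ygwrf] add [wdjpt] -> 12 lines: vtdo pgg okj qulgf unjjl iwltl hstuw eln wdjpt aytpf sbfy emda
Hunk 3: at line 5 remove [iwltl] add [tqhrx,qsm] -> 13 lines: vtdo pgg okj qulgf unjjl tqhrx qsm hstuw eln wdjpt aytpf sbfy emda
Hunk 4: at line 4 remove [unjjl,tqhrx,qsm] add [lbsl] -> 11 lines: vtdo pgg okj qulgf lbsl hstuw eln wdjpt aytpf sbfy emda
Hunk 5: at line 3 remove [lbsl,hstuw] add [sbomx] -> 10 lines: vtdo pgg okj qulgf sbomx eln wdjpt aytpf sbfy emda
Hunk 6: at line 5 remove [eln,wdjpt,aytpf] add [qfkcc] -> 8 lines: vtdo pgg okj qulgf sbomx qfkcc sbfy emda
Final line count: 8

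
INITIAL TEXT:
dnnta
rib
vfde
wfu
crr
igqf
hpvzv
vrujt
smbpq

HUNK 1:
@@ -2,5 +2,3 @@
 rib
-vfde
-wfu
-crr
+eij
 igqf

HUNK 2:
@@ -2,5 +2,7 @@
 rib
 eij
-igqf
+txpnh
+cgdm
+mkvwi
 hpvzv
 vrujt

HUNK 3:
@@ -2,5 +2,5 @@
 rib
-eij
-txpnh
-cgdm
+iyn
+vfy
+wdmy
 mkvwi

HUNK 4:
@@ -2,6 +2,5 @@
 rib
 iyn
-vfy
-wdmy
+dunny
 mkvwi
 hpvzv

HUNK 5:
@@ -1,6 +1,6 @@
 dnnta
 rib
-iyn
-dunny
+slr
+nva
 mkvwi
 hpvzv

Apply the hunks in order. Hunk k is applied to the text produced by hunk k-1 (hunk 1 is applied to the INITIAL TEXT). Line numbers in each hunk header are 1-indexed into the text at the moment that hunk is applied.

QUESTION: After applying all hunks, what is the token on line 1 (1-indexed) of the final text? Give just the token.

Hunk 1: at line 2 remove [vfde,wfu,crr] add [eij] -> 7 lines: dnnta rib eij igqf hpvzv vrujt smbpq
Hunk 2: at line 2 remove [igqf] add [txpnh,cgdm,mkvwi] -> 9 lines: dnnta rib eij txpnh cgdm mkvwi hpvzv vrujt smbpq
Hunk 3: at line 2 remove [eij,txpnh,cgdm] add [iyn,vfy,wdmy] -> 9 lines: dnnta rib iyn vfy wdmy mkvwi hpvzv vrujt smbpq
Hunk 4: at line 2 remove [vfy,wdmy] add [dunny] -> 8 lines: dnnta rib iyn dunny mkvwi hpvzv vrujt smbpq
Hunk 5: at line 1 remove [iyn,dunny] add [slr,nva] -> 8 lines: dnnta rib slr nva mkvwi hpvzv vrujt smbpq
Final line 1: dnnta

Answer: dnnta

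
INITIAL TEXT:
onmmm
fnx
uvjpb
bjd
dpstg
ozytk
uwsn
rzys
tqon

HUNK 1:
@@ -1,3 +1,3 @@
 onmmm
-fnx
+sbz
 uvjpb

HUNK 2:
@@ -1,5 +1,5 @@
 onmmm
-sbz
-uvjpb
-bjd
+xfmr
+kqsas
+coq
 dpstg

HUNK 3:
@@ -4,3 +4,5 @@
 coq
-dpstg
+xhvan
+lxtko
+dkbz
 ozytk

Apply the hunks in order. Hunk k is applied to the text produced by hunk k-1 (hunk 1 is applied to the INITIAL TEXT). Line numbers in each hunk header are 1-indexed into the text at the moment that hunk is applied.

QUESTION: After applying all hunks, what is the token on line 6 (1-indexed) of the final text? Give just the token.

Hunk 1: at line 1 remove [fnx] add [sbz] -> 9 lines: onmmm sbz uvjpb bjd dpstg ozytk uwsn rzys tqon
Hunk 2: at line 1 remove [sbz,uvjpb,bjd] add [xfmr,kqsas,coq] -> 9 lines: onmmm xfmr kqsas coq dpstg ozytk uwsn rzys tqon
Hunk 3: at line 4 remove [dpstg] add [xhvan,lxtko,dkbz] -> 11 lines: onmmm xfmr kqsas coq xhvan lxtko dkbz ozytk uwsn rzys tqon
Final line 6: lxtko

Answer: lxtko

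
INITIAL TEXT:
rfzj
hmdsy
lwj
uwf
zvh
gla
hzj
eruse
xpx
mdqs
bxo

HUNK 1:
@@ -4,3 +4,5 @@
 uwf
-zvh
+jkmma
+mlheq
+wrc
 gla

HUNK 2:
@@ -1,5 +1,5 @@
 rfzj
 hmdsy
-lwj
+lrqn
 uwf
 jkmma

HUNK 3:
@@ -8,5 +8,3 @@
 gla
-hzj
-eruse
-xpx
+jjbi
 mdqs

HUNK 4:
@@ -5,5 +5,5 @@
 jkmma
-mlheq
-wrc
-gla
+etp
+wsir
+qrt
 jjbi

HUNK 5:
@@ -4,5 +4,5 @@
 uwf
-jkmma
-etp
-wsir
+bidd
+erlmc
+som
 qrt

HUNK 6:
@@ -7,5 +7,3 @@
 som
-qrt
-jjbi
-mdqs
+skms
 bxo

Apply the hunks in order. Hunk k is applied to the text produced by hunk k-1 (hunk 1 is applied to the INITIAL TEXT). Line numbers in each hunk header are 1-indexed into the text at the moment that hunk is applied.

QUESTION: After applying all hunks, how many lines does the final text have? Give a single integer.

Answer: 9

Derivation:
Hunk 1: at line 4 remove [zvh] add [jkmma,mlheq,wrc] -> 13 lines: rfzj hmdsy lwj uwf jkmma mlheq wrc gla hzj eruse xpx mdqs bxo
Hunk 2: at line 1 remove [lwj] add [lrqn] -> 13 lines: rfzj hmdsy lrqn uwf jkmma mlheq wrc gla hzj eruse xpx mdqs bxo
Hunk 3: at line 8 remove [hzj,eruse,xpx] add [jjbi] -> 11 lines: rfzj hmdsy lrqn uwf jkmma mlheq wrc gla jjbi mdqs bxo
Hunk 4: at line 5 remove [mlheq,wrc,gla] add [etp,wsir,qrt] -> 11 lines: rfzj hmdsy lrqn uwf jkmma etp wsir qrt jjbi mdqs bxo
Hunk 5: at line 4 remove [jkmma,etp,wsir] add [bidd,erlmc,som] -> 11 lines: rfzj hmdsy lrqn uwf bidd erlmc som qrt jjbi mdqs bxo
Hunk 6: at line 7 remove [qrt,jjbi,mdqs] add [skms] -> 9 lines: rfzj hmdsy lrqn uwf bidd erlmc som skms bxo
Final line count: 9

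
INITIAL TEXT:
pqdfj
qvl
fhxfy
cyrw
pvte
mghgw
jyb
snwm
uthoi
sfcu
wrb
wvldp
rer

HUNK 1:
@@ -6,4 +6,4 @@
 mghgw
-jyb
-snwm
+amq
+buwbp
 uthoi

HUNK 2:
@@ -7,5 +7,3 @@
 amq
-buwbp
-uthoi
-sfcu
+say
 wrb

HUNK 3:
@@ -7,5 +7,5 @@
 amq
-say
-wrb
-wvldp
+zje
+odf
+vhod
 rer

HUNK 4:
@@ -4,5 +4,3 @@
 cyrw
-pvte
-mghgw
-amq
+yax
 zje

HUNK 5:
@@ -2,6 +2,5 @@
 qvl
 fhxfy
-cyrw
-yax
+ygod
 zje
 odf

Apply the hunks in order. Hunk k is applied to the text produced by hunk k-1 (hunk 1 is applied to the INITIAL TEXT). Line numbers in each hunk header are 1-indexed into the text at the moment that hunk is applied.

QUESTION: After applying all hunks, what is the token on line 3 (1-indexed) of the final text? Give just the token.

Answer: fhxfy

Derivation:
Hunk 1: at line 6 remove [jyb,snwm] add [amq,buwbp] -> 13 lines: pqdfj qvl fhxfy cyrw pvte mghgw amq buwbp uthoi sfcu wrb wvldp rer
Hunk 2: at line 7 remove [buwbp,uthoi,sfcu] add [say] -> 11 lines: pqdfj qvl fhxfy cyrw pvte mghgw amq say wrb wvldp rer
Hunk 3: at line 7 remove [say,wrb,wvldp] add [zje,odf,vhod] -> 11 lines: pqdfj qvl fhxfy cyrw pvte mghgw amq zje odf vhod rer
Hunk 4: at line 4 remove [pvte,mghgw,amq] add [yax] -> 9 lines: pqdfj qvl fhxfy cyrw yax zje odf vhod rer
Hunk 5: at line 2 remove [cyrw,yax] add [ygod] -> 8 lines: pqdfj qvl fhxfy ygod zje odf vhod rer
Final line 3: fhxfy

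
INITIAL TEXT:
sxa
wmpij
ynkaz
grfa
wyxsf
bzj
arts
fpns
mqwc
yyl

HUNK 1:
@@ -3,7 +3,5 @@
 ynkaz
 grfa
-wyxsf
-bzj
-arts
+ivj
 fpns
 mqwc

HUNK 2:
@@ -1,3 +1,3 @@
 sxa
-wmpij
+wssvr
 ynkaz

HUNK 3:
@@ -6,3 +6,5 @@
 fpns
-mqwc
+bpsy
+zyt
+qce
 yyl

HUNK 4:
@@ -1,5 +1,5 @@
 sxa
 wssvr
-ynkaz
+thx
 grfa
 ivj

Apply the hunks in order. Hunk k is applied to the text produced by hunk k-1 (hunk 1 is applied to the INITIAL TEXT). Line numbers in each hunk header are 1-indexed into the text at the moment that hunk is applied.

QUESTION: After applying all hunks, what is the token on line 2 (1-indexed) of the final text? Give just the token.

Answer: wssvr

Derivation:
Hunk 1: at line 3 remove [wyxsf,bzj,arts] add [ivj] -> 8 lines: sxa wmpij ynkaz grfa ivj fpns mqwc yyl
Hunk 2: at line 1 remove [wmpij] add [wssvr] -> 8 lines: sxa wssvr ynkaz grfa ivj fpns mqwc yyl
Hunk 3: at line 6 remove [mqwc] add [bpsy,zyt,qce] -> 10 lines: sxa wssvr ynkaz grfa ivj fpns bpsy zyt qce yyl
Hunk 4: at line 1 remove [ynkaz] add [thx] -> 10 lines: sxa wssvr thx grfa ivj fpns bpsy zyt qce yyl
Final line 2: wssvr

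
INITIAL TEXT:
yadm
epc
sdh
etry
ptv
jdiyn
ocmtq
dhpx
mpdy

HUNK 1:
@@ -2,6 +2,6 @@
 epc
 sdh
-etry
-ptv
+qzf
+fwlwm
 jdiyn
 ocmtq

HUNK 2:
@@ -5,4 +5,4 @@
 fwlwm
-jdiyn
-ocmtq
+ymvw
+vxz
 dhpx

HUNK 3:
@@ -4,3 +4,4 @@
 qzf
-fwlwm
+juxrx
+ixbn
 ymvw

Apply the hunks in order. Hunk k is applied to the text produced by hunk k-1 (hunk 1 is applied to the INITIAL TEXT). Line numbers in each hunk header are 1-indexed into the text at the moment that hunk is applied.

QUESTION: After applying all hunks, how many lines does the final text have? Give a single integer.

Answer: 10

Derivation:
Hunk 1: at line 2 remove [etry,ptv] add [qzf,fwlwm] -> 9 lines: yadm epc sdh qzf fwlwm jdiyn ocmtq dhpx mpdy
Hunk 2: at line 5 remove [jdiyn,ocmtq] add [ymvw,vxz] -> 9 lines: yadm epc sdh qzf fwlwm ymvw vxz dhpx mpdy
Hunk 3: at line 4 remove [fwlwm] add [juxrx,ixbn] -> 10 lines: yadm epc sdh qzf juxrx ixbn ymvw vxz dhpx mpdy
Final line count: 10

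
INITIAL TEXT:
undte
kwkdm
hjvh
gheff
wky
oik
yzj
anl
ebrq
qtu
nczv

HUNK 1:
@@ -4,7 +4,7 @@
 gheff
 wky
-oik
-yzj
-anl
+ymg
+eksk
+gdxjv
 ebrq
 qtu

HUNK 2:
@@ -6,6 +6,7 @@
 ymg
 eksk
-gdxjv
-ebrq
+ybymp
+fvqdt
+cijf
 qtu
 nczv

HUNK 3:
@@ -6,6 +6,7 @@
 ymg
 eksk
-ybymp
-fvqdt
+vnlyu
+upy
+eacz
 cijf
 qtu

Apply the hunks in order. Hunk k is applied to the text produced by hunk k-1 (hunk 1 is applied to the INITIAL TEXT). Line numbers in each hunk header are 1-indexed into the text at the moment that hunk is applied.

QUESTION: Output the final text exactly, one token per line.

Hunk 1: at line 4 remove [oik,yzj,anl] add [ymg,eksk,gdxjv] -> 11 lines: undte kwkdm hjvh gheff wky ymg eksk gdxjv ebrq qtu nczv
Hunk 2: at line 6 remove [gdxjv,ebrq] add [ybymp,fvqdt,cijf] -> 12 lines: undte kwkdm hjvh gheff wky ymg eksk ybymp fvqdt cijf qtu nczv
Hunk 3: at line 6 remove [ybymp,fvqdt] add [vnlyu,upy,eacz] -> 13 lines: undte kwkdm hjvh gheff wky ymg eksk vnlyu upy eacz cijf qtu nczv

Answer: undte
kwkdm
hjvh
gheff
wky
ymg
eksk
vnlyu
upy
eacz
cijf
qtu
nczv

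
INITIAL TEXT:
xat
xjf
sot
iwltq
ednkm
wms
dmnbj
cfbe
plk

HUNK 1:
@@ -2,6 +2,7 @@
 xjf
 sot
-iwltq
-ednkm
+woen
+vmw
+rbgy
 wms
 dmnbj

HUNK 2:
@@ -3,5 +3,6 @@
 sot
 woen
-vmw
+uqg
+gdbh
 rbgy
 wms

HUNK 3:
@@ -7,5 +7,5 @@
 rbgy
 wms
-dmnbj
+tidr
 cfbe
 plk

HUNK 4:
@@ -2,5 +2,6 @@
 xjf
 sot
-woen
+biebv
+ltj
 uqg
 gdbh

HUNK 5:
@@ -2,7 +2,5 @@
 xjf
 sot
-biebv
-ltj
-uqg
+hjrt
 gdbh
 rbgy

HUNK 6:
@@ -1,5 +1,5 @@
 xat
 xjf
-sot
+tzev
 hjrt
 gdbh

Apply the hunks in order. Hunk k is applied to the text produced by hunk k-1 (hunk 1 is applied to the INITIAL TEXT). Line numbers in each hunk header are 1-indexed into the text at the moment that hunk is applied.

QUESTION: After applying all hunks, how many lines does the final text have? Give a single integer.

Answer: 10

Derivation:
Hunk 1: at line 2 remove [iwltq,ednkm] add [woen,vmw,rbgy] -> 10 lines: xat xjf sot woen vmw rbgy wms dmnbj cfbe plk
Hunk 2: at line 3 remove [vmw] add [uqg,gdbh] -> 11 lines: xat xjf sot woen uqg gdbh rbgy wms dmnbj cfbe plk
Hunk 3: at line 7 remove [dmnbj] add [tidr] -> 11 lines: xat xjf sot woen uqg gdbh rbgy wms tidr cfbe plk
Hunk 4: at line 2 remove [woen] add [biebv,ltj] -> 12 lines: xat xjf sot biebv ltj uqg gdbh rbgy wms tidr cfbe plk
Hunk 5: at line 2 remove [biebv,ltj,uqg] add [hjrt] -> 10 lines: xat xjf sot hjrt gdbh rbgy wms tidr cfbe plk
Hunk 6: at line 1 remove [sot] add [tzev] -> 10 lines: xat xjf tzev hjrt gdbh rbgy wms tidr cfbe plk
Final line count: 10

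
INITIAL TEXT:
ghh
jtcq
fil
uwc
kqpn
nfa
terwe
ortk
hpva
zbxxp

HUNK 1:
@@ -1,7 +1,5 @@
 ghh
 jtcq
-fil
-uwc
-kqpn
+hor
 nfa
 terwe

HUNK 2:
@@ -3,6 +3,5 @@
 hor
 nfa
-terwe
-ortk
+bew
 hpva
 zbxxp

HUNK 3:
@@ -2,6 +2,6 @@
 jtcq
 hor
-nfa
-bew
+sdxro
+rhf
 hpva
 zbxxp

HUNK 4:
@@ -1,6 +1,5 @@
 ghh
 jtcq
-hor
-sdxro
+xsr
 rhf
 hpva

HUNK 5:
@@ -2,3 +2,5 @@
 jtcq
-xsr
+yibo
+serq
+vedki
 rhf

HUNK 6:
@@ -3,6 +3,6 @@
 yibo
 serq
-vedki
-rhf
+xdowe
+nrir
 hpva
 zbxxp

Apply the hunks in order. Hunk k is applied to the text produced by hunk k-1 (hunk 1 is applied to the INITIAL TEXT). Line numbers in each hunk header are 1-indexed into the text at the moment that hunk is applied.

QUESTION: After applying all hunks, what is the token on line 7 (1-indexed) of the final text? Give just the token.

Hunk 1: at line 1 remove [fil,uwc,kqpn] add [hor] -> 8 lines: ghh jtcq hor nfa terwe ortk hpva zbxxp
Hunk 2: at line 3 remove [terwe,ortk] add [bew] -> 7 lines: ghh jtcq hor nfa bew hpva zbxxp
Hunk 3: at line 2 remove [nfa,bew] add [sdxro,rhf] -> 7 lines: ghh jtcq hor sdxro rhf hpva zbxxp
Hunk 4: at line 1 remove [hor,sdxro] add [xsr] -> 6 lines: ghh jtcq xsr rhf hpva zbxxp
Hunk 5: at line 2 remove [xsr] add [yibo,serq,vedki] -> 8 lines: ghh jtcq yibo serq vedki rhf hpva zbxxp
Hunk 6: at line 3 remove [vedki,rhf] add [xdowe,nrir] -> 8 lines: ghh jtcq yibo serq xdowe nrir hpva zbxxp
Final line 7: hpva

Answer: hpva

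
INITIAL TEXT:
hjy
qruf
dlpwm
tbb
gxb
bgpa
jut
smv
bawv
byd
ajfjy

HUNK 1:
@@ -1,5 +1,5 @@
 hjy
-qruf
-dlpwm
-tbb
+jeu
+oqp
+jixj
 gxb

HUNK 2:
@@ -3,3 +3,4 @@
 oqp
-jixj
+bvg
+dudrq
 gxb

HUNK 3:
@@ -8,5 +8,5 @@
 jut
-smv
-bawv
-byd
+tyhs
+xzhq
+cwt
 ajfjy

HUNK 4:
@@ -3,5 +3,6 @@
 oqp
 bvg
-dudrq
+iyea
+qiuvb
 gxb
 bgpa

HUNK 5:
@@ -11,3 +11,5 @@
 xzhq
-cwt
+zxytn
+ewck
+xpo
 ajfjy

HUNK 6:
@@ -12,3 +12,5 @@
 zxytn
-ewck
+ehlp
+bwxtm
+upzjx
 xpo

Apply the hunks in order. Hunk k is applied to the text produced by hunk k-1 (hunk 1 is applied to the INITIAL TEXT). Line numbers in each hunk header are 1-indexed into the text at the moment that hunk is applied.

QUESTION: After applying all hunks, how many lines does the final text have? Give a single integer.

Hunk 1: at line 1 remove [qruf,dlpwm,tbb] add [jeu,oqp,jixj] -> 11 lines: hjy jeu oqp jixj gxb bgpa jut smv bawv byd ajfjy
Hunk 2: at line 3 remove [jixj] add [bvg,dudrq] -> 12 lines: hjy jeu oqp bvg dudrq gxb bgpa jut smv bawv byd ajfjy
Hunk 3: at line 8 remove [smv,bawv,byd] add [tyhs,xzhq,cwt] -> 12 lines: hjy jeu oqp bvg dudrq gxb bgpa jut tyhs xzhq cwt ajfjy
Hunk 4: at line 3 remove [dudrq] add [iyea,qiuvb] -> 13 lines: hjy jeu oqp bvg iyea qiuvb gxb bgpa jut tyhs xzhq cwt ajfjy
Hunk 5: at line 11 remove [cwt] add [zxytn,ewck,xpo] -> 15 lines: hjy jeu oqp bvg iyea qiuvb gxb bgpa jut tyhs xzhq zxytn ewck xpo ajfjy
Hunk 6: at line 12 remove [ewck] add [ehlp,bwxtm,upzjx] -> 17 lines: hjy jeu oqp bvg iyea qiuvb gxb bgpa jut tyhs xzhq zxytn ehlp bwxtm upzjx xpo ajfjy
Final line count: 17

Answer: 17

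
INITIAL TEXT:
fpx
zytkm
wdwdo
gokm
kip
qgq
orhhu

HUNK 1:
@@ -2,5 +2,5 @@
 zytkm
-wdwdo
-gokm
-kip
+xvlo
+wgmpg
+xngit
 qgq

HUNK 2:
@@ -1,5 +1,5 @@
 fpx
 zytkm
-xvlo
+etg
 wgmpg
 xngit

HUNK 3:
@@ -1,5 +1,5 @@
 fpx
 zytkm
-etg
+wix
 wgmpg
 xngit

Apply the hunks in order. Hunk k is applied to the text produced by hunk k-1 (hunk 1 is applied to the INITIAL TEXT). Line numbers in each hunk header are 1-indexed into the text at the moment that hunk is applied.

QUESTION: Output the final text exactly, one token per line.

Answer: fpx
zytkm
wix
wgmpg
xngit
qgq
orhhu

Derivation:
Hunk 1: at line 2 remove [wdwdo,gokm,kip] add [xvlo,wgmpg,xngit] -> 7 lines: fpx zytkm xvlo wgmpg xngit qgq orhhu
Hunk 2: at line 1 remove [xvlo] add [etg] -> 7 lines: fpx zytkm etg wgmpg xngit qgq orhhu
Hunk 3: at line 1 remove [etg] add [wix] -> 7 lines: fpx zytkm wix wgmpg xngit qgq orhhu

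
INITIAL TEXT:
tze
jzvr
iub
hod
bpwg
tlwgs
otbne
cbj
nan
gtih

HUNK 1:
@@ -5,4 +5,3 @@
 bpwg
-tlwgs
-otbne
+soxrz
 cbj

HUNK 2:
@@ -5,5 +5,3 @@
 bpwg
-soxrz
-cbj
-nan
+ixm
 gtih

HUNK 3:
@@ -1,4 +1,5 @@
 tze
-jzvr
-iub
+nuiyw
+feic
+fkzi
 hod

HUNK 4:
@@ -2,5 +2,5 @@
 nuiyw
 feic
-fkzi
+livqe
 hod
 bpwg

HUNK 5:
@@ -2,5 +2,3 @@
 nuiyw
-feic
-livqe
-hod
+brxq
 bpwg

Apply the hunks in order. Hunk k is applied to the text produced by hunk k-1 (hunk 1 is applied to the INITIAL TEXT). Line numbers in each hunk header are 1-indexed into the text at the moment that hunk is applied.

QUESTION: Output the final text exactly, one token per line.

Answer: tze
nuiyw
brxq
bpwg
ixm
gtih

Derivation:
Hunk 1: at line 5 remove [tlwgs,otbne] add [soxrz] -> 9 lines: tze jzvr iub hod bpwg soxrz cbj nan gtih
Hunk 2: at line 5 remove [soxrz,cbj,nan] add [ixm] -> 7 lines: tze jzvr iub hod bpwg ixm gtih
Hunk 3: at line 1 remove [jzvr,iub] add [nuiyw,feic,fkzi] -> 8 lines: tze nuiyw feic fkzi hod bpwg ixm gtih
Hunk 4: at line 2 remove [fkzi] add [livqe] -> 8 lines: tze nuiyw feic livqe hod bpwg ixm gtih
Hunk 5: at line 2 remove [feic,livqe,hod] add [brxq] -> 6 lines: tze nuiyw brxq bpwg ixm gtih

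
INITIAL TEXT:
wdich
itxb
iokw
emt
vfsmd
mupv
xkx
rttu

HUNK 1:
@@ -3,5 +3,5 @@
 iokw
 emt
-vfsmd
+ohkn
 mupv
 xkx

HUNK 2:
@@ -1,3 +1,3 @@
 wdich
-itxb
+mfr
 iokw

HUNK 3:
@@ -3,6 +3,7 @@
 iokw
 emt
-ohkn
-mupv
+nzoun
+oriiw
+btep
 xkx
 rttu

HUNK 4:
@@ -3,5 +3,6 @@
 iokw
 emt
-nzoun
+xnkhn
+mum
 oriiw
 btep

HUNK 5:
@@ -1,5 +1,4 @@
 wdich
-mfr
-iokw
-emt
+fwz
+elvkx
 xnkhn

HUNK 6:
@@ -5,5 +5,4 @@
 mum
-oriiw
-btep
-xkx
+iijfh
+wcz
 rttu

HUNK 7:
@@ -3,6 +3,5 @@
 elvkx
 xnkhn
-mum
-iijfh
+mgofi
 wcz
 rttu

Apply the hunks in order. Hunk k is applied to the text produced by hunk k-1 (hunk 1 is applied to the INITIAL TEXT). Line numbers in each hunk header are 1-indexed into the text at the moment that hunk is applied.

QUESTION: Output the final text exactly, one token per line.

Hunk 1: at line 3 remove [vfsmd] add [ohkn] -> 8 lines: wdich itxb iokw emt ohkn mupv xkx rttu
Hunk 2: at line 1 remove [itxb] add [mfr] -> 8 lines: wdich mfr iokw emt ohkn mupv xkx rttu
Hunk 3: at line 3 remove [ohkn,mupv] add [nzoun,oriiw,btep] -> 9 lines: wdich mfr iokw emt nzoun oriiw btep xkx rttu
Hunk 4: at line 3 remove [nzoun] add [xnkhn,mum] -> 10 lines: wdich mfr iokw emt xnkhn mum oriiw btep xkx rttu
Hunk 5: at line 1 remove [mfr,iokw,emt] add [fwz,elvkx] -> 9 lines: wdich fwz elvkx xnkhn mum oriiw btep xkx rttu
Hunk 6: at line 5 remove [oriiw,btep,xkx] add [iijfh,wcz] -> 8 lines: wdich fwz elvkx xnkhn mum iijfh wcz rttu
Hunk 7: at line 3 remove [mum,iijfh] add [mgofi] -> 7 lines: wdich fwz elvkx xnkhn mgofi wcz rttu

Answer: wdich
fwz
elvkx
xnkhn
mgofi
wcz
rttu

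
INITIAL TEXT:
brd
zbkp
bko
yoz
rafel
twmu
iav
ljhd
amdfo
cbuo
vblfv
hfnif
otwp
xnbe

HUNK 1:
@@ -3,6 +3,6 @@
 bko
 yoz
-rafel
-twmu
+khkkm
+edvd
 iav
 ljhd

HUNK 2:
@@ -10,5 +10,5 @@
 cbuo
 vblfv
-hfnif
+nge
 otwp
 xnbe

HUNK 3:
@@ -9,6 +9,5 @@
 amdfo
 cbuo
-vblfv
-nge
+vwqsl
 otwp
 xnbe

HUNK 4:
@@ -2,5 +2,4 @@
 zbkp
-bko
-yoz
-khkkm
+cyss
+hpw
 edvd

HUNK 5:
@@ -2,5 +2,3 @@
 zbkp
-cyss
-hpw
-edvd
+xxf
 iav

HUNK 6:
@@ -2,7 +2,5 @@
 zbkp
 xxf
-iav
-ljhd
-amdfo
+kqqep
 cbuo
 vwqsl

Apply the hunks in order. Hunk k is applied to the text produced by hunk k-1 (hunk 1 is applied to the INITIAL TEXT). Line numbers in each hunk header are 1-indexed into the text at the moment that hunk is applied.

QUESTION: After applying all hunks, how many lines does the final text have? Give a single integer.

Hunk 1: at line 3 remove [rafel,twmu] add [khkkm,edvd] -> 14 lines: brd zbkp bko yoz khkkm edvd iav ljhd amdfo cbuo vblfv hfnif otwp xnbe
Hunk 2: at line 10 remove [hfnif] add [nge] -> 14 lines: brd zbkp bko yoz khkkm edvd iav ljhd amdfo cbuo vblfv nge otwp xnbe
Hunk 3: at line 9 remove [vblfv,nge] add [vwqsl] -> 13 lines: brd zbkp bko yoz khkkm edvd iav ljhd amdfo cbuo vwqsl otwp xnbe
Hunk 4: at line 2 remove [bko,yoz,khkkm] add [cyss,hpw] -> 12 lines: brd zbkp cyss hpw edvd iav ljhd amdfo cbuo vwqsl otwp xnbe
Hunk 5: at line 2 remove [cyss,hpw,edvd] add [xxf] -> 10 lines: brd zbkp xxf iav ljhd amdfo cbuo vwqsl otwp xnbe
Hunk 6: at line 2 remove [iav,ljhd,amdfo] add [kqqep] -> 8 lines: brd zbkp xxf kqqep cbuo vwqsl otwp xnbe
Final line count: 8

Answer: 8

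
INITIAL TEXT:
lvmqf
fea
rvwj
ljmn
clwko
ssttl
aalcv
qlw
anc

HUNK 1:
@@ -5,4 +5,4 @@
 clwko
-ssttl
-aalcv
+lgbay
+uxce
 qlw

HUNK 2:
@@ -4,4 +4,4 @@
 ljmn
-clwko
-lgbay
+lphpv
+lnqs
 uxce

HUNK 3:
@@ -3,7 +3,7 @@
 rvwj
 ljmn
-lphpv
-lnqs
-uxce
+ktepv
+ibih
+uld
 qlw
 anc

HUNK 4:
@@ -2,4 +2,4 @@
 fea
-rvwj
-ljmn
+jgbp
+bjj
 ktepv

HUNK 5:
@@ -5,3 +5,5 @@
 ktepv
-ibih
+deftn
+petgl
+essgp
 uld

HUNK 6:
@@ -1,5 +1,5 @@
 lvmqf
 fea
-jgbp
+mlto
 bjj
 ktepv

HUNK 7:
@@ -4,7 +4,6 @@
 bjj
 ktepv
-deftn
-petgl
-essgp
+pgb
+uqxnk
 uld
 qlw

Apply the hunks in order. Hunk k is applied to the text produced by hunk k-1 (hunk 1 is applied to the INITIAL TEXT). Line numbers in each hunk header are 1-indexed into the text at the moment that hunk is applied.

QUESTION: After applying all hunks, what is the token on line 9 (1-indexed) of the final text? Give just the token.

Hunk 1: at line 5 remove [ssttl,aalcv] add [lgbay,uxce] -> 9 lines: lvmqf fea rvwj ljmn clwko lgbay uxce qlw anc
Hunk 2: at line 4 remove [clwko,lgbay] add [lphpv,lnqs] -> 9 lines: lvmqf fea rvwj ljmn lphpv lnqs uxce qlw anc
Hunk 3: at line 3 remove [lphpv,lnqs,uxce] add [ktepv,ibih,uld] -> 9 lines: lvmqf fea rvwj ljmn ktepv ibih uld qlw anc
Hunk 4: at line 2 remove [rvwj,ljmn] add [jgbp,bjj] -> 9 lines: lvmqf fea jgbp bjj ktepv ibih uld qlw anc
Hunk 5: at line 5 remove [ibih] add [deftn,petgl,essgp] -> 11 lines: lvmqf fea jgbp bjj ktepv deftn petgl essgp uld qlw anc
Hunk 6: at line 1 remove [jgbp] add [mlto] -> 11 lines: lvmqf fea mlto bjj ktepv deftn petgl essgp uld qlw anc
Hunk 7: at line 4 remove [deftn,petgl,essgp] add [pgb,uqxnk] -> 10 lines: lvmqf fea mlto bjj ktepv pgb uqxnk uld qlw anc
Final line 9: qlw

Answer: qlw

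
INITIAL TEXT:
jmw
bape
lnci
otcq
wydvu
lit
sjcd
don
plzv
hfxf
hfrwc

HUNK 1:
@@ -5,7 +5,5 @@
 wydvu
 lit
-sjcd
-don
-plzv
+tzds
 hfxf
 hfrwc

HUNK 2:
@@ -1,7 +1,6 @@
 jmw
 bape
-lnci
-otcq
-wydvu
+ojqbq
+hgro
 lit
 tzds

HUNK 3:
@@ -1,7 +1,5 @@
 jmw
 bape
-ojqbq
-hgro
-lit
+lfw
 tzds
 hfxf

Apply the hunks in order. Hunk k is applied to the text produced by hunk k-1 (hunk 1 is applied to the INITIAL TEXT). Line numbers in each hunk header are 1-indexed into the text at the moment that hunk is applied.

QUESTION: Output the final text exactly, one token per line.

Hunk 1: at line 5 remove [sjcd,don,plzv] add [tzds] -> 9 lines: jmw bape lnci otcq wydvu lit tzds hfxf hfrwc
Hunk 2: at line 1 remove [lnci,otcq,wydvu] add [ojqbq,hgro] -> 8 lines: jmw bape ojqbq hgro lit tzds hfxf hfrwc
Hunk 3: at line 1 remove [ojqbq,hgro,lit] add [lfw] -> 6 lines: jmw bape lfw tzds hfxf hfrwc

Answer: jmw
bape
lfw
tzds
hfxf
hfrwc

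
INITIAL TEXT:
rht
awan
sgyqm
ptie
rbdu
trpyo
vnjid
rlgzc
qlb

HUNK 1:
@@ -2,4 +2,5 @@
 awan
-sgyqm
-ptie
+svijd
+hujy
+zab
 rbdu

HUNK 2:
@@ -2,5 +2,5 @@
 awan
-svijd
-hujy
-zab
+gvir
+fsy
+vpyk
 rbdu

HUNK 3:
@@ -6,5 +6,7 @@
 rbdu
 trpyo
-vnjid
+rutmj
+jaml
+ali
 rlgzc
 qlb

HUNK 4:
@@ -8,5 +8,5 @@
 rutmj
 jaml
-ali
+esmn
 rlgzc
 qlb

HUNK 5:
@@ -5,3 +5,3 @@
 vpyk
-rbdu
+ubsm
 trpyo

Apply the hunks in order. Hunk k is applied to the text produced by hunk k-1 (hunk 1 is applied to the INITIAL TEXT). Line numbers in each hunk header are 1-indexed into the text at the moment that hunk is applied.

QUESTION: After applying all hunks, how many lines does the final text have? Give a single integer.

Answer: 12

Derivation:
Hunk 1: at line 2 remove [sgyqm,ptie] add [svijd,hujy,zab] -> 10 lines: rht awan svijd hujy zab rbdu trpyo vnjid rlgzc qlb
Hunk 2: at line 2 remove [svijd,hujy,zab] add [gvir,fsy,vpyk] -> 10 lines: rht awan gvir fsy vpyk rbdu trpyo vnjid rlgzc qlb
Hunk 3: at line 6 remove [vnjid] add [rutmj,jaml,ali] -> 12 lines: rht awan gvir fsy vpyk rbdu trpyo rutmj jaml ali rlgzc qlb
Hunk 4: at line 8 remove [ali] add [esmn] -> 12 lines: rht awan gvir fsy vpyk rbdu trpyo rutmj jaml esmn rlgzc qlb
Hunk 5: at line 5 remove [rbdu] add [ubsm] -> 12 lines: rht awan gvir fsy vpyk ubsm trpyo rutmj jaml esmn rlgzc qlb
Final line count: 12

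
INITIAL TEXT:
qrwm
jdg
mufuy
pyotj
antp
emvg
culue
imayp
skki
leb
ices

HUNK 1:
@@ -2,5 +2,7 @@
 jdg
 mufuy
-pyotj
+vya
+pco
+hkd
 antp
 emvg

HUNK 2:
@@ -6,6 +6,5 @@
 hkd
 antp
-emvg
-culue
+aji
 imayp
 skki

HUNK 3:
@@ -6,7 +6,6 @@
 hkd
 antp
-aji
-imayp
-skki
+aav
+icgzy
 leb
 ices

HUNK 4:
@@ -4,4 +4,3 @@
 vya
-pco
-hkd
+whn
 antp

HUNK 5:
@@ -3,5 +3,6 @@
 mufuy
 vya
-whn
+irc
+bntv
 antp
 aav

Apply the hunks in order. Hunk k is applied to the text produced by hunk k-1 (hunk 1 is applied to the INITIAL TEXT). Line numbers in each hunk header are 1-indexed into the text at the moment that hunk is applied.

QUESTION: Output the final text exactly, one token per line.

Hunk 1: at line 2 remove [pyotj] add [vya,pco,hkd] -> 13 lines: qrwm jdg mufuy vya pco hkd antp emvg culue imayp skki leb ices
Hunk 2: at line 6 remove [emvg,culue] add [aji] -> 12 lines: qrwm jdg mufuy vya pco hkd antp aji imayp skki leb ices
Hunk 3: at line 6 remove [aji,imayp,skki] add [aav,icgzy] -> 11 lines: qrwm jdg mufuy vya pco hkd antp aav icgzy leb ices
Hunk 4: at line 4 remove [pco,hkd] add [whn] -> 10 lines: qrwm jdg mufuy vya whn antp aav icgzy leb ices
Hunk 5: at line 3 remove [whn] add [irc,bntv] -> 11 lines: qrwm jdg mufuy vya irc bntv antp aav icgzy leb ices

Answer: qrwm
jdg
mufuy
vya
irc
bntv
antp
aav
icgzy
leb
ices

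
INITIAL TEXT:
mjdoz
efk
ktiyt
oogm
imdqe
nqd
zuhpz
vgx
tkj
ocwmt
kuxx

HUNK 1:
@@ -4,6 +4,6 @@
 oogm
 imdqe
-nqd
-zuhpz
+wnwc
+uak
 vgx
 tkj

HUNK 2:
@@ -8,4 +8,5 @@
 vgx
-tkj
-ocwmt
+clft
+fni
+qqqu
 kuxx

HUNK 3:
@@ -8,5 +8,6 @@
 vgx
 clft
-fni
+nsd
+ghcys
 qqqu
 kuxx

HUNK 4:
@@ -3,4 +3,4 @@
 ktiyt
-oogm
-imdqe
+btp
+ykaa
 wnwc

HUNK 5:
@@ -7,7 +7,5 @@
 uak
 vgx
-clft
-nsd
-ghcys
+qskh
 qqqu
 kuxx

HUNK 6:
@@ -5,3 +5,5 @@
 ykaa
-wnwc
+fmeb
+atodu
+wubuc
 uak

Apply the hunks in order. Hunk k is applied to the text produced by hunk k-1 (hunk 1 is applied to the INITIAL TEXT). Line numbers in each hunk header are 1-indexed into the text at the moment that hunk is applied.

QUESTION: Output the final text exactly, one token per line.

Answer: mjdoz
efk
ktiyt
btp
ykaa
fmeb
atodu
wubuc
uak
vgx
qskh
qqqu
kuxx

Derivation:
Hunk 1: at line 4 remove [nqd,zuhpz] add [wnwc,uak] -> 11 lines: mjdoz efk ktiyt oogm imdqe wnwc uak vgx tkj ocwmt kuxx
Hunk 2: at line 8 remove [tkj,ocwmt] add [clft,fni,qqqu] -> 12 lines: mjdoz efk ktiyt oogm imdqe wnwc uak vgx clft fni qqqu kuxx
Hunk 3: at line 8 remove [fni] add [nsd,ghcys] -> 13 lines: mjdoz efk ktiyt oogm imdqe wnwc uak vgx clft nsd ghcys qqqu kuxx
Hunk 4: at line 3 remove [oogm,imdqe] add [btp,ykaa] -> 13 lines: mjdoz efk ktiyt btp ykaa wnwc uak vgx clft nsd ghcys qqqu kuxx
Hunk 5: at line 7 remove [clft,nsd,ghcys] add [qskh] -> 11 lines: mjdoz efk ktiyt btp ykaa wnwc uak vgx qskh qqqu kuxx
Hunk 6: at line 5 remove [wnwc] add [fmeb,atodu,wubuc] -> 13 lines: mjdoz efk ktiyt btp ykaa fmeb atodu wubuc uak vgx qskh qqqu kuxx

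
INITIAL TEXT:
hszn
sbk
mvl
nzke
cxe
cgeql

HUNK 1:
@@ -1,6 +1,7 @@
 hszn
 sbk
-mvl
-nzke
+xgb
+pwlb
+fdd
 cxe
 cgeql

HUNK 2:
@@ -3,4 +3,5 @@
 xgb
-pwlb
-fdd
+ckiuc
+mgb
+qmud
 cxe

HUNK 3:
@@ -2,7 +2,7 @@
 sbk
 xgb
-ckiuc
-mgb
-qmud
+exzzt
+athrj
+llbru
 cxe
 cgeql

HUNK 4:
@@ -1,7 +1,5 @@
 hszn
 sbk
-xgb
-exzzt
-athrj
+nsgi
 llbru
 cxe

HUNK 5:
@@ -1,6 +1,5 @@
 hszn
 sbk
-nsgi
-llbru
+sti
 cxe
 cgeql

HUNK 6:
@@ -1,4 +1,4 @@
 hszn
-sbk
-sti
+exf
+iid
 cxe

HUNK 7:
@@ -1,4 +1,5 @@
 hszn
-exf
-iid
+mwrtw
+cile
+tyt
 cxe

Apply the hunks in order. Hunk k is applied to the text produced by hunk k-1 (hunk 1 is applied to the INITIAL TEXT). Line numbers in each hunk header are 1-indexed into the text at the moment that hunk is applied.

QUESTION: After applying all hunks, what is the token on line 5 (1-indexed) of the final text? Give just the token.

Answer: cxe

Derivation:
Hunk 1: at line 1 remove [mvl,nzke] add [xgb,pwlb,fdd] -> 7 lines: hszn sbk xgb pwlb fdd cxe cgeql
Hunk 2: at line 3 remove [pwlb,fdd] add [ckiuc,mgb,qmud] -> 8 lines: hszn sbk xgb ckiuc mgb qmud cxe cgeql
Hunk 3: at line 2 remove [ckiuc,mgb,qmud] add [exzzt,athrj,llbru] -> 8 lines: hszn sbk xgb exzzt athrj llbru cxe cgeql
Hunk 4: at line 1 remove [xgb,exzzt,athrj] add [nsgi] -> 6 lines: hszn sbk nsgi llbru cxe cgeql
Hunk 5: at line 1 remove [nsgi,llbru] add [sti] -> 5 lines: hszn sbk sti cxe cgeql
Hunk 6: at line 1 remove [sbk,sti] add [exf,iid] -> 5 lines: hszn exf iid cxe cgeql
Hunk 7: at line 1 remove [exf,iid] add [mwrtw,cile,tyt] -> 6 lines: hszn mwrtw cile tyt cxe cgeql
Final line 5: cxe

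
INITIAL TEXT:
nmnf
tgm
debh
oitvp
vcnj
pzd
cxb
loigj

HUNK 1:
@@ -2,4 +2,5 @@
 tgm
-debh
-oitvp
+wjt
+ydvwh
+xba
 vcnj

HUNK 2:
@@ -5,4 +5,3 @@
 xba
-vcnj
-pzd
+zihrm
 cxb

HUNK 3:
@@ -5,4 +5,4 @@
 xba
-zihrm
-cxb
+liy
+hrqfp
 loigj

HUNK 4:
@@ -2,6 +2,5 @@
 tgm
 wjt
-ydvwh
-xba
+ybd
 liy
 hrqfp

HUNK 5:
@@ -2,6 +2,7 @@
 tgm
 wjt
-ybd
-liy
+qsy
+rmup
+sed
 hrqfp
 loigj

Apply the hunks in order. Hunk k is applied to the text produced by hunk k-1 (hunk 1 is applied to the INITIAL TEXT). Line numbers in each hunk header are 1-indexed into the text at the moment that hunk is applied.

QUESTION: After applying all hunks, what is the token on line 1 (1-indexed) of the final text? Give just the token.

Answer: nmnf

Derivation:
Hunk 1: at line 2 remove [debh,oitvp] add [wjt,ydvwh,xba] -> 9 lines: nmnf tgm wjt ydvwh xba vcnj pzd cxb loigj
Hunk 2: at line 5 remove [vcnj,pzd] add [zihrm] -> 8 lines: nmnf tgm wjt ydvwh xba zihrm cxb loigj
Hunk 3: at line 5 remove [zihrm,cxb] add [liy,hrqfp] -> 8 lines: nmnf tgm wjt ydvwh xba liy hrqfp loigj
Hunk 4: at line 2 remove [ydvwh,xba] add [ybd] -> 7 lines: nmnf tgm wjt ybd liy hrqfp loigj
Hunk 5: at line 2 remove [ybd,liy] add [qsy,rmup,sed] -> 8 lines: nmnf tgm wjt qsy rmup sed hrqfp loigj
Final line 1: nmnf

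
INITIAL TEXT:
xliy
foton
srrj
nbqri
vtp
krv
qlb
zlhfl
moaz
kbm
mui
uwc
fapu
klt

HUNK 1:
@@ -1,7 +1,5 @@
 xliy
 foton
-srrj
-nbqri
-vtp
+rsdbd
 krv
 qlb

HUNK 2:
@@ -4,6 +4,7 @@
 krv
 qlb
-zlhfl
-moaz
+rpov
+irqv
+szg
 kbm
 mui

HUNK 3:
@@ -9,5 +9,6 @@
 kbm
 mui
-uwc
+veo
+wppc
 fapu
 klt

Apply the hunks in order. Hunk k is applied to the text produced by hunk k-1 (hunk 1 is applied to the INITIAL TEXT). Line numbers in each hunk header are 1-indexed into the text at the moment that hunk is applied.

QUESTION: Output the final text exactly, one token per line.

Answer: xliy
foton
rsdbd
krv
qlb
rpov
irqv
szg
kbm
mui
veo
wppc
fapu
klt

Derivation:
Hunk 1: at line 1 remove [srrj,nbqri,vtp] add [rsdbd] -> 12 lines: xliy foton rsdbd krv qlb zlhfl moaz kbm mui uwc fapu klt
Hunk 2: at line 4 remove [zlhfl,moaz] add [rpov,irqv,szg] -> 13 lines: xliy foton rsdbd krv qlb rpov irqv szg kbm mui uwc fapu klt
Hunk 3: at line 9 remove [uwc] add [veo,wppc] -> 14 lines: xliy foton rsdbd krv qlb rpov irqv szg kbm mui veo wppc fapu klt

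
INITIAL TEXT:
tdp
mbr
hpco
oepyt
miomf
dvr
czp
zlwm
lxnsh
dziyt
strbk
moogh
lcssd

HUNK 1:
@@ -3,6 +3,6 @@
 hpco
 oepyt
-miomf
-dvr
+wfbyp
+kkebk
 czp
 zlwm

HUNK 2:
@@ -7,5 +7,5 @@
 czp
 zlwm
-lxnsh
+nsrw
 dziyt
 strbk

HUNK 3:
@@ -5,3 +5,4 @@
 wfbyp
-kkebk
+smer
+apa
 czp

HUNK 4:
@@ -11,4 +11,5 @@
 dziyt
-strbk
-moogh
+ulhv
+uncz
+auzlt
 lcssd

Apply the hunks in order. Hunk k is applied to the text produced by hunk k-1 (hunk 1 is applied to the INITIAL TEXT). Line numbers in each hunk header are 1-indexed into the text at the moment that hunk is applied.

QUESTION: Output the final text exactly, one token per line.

Answer: tdp
mbr
hpco
oepyt
wfbyp
smer
apa
czp
zlwm
nsrw
dziyt
ulhv
uncz
auzlt
lcssd

Derivation:
Hunk 1: at line 3 remove [miomf,dvr] add [wfbyp,kkebk] -> 13 lines: tdp mbr hpco oepyt wfbyp kkebk czp zlwm lxnsh dziyt strbk moogh lcssd
Hunk 2: at line 7 remove [lxnsh] add [nsrw] -> 13 lines: tdp mbr hpco oepyt wfbyp kkebk czp zlwm nsrw dziyt strbk moogh lcssd
Hunk 3: at line 5 remove [kkebk] add [smer,apa] -> 14 lines: tdp mbr hpco oepyt wfbyp smer apa czp zlwm nsrw dziyt strbk moogh lcssd
Hunk 4: at line 11 remove [strbk,moogh] add [ulhv,uncz,auzlt] -> 15 lines: tdp mbr hpco oepyt wfbyp smer apa czp zlwm nsrw dziyt ulhv uncz auzlt lcssd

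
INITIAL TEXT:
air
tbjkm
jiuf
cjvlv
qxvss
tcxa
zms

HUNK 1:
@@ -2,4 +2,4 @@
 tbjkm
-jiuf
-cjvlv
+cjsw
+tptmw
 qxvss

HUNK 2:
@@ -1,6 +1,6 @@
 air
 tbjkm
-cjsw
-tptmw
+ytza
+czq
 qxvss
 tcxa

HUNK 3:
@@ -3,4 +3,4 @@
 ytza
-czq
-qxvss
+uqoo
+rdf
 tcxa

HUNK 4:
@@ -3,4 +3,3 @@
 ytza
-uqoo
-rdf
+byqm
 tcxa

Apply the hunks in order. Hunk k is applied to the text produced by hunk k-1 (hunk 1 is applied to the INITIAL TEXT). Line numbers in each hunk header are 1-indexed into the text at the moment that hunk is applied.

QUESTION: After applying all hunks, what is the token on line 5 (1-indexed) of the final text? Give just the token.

Answer: tcxa

Derivation:
Hunk 1: at line 2 remove [jiuf,cjvlv] add [cjsw,tptmw] -> 7 lines: air tbjkm cjsw tptmw qxvss tcxa zms
Hunk 2: at line 1 remove [cjsw,tptmw] add [ytza,czq] -> 7 lines: air tbjkm ytza czq qxvss tcxa zms
Hunk 3: at line 3 remove [czq,qxvss] add [uqoo,rdf] -> 7 lines: air tbjkm ytza uqoo rdf tcxa zms
Hunk 4: at line 3 remove [uqoo,rdf] add [byqm] -> 6 lines: air tbjkm ytza byqm tcxa zms
Final line 5: tcxa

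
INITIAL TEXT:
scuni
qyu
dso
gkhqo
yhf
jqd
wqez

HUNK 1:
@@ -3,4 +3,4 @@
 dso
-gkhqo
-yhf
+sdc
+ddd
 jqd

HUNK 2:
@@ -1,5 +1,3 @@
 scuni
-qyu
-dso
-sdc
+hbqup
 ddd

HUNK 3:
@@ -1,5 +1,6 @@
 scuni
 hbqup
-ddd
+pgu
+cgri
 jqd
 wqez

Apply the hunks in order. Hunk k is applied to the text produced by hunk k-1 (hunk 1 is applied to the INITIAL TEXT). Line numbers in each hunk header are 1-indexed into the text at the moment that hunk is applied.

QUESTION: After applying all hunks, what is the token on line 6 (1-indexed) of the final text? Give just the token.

Hunk 1: at line 3 remove [gkhqo,yhf] add [sdc,ddd] -> 7 lines: scuni qyu dso sdc ddd jqd wqez
Hunk 2: at line 1 remove [qyu,dso,sdc] add [hbqup] -> 5 lines: scuni hbqup ddd jqd wqez
Hunk 3: at line 1 remove [ddd] add [pgu,cgri] -> 6 lines: scuni hbqup pgu cgri jqd wqez
Final line 6: wqez

Answer: wqez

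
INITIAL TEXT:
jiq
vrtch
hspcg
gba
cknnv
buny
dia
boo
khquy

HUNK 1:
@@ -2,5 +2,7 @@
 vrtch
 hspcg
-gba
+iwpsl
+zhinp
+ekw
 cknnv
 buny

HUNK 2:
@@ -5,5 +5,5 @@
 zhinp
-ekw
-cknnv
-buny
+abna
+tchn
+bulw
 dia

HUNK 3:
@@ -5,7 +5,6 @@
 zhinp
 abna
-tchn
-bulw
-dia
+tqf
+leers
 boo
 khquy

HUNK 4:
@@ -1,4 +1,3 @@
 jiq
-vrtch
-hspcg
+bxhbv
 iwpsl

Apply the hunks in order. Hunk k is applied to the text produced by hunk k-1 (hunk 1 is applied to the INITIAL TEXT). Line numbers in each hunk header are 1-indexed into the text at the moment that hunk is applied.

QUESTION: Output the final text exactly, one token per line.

Answer: jiq
bxhbv
iwpsl
zhinp
abna
tqf
leers
boo
khquy

Derivation:
Hunk 1: at line 2 remove [gba] add [iwpsl,zhinp,ekw] -> 11 lines: jiq vrtch hspcg iwpsl zhinp ekw cknnv buny dia boo khquy
Hunk 2: at line 5 remove [ekw,cknnv,buny] add [abna,tchn,bulw] -> 11 lines: jiq vrtch hspcg iwpsl zhinp abna tchn bulw dia boo khquy
Hunk 3: at line 5 remove [tchn,bulw,dia] add [tqf,leers] -> 10 lines: jiq vrtch hspcg iwpsl zhinp abna tqf leers boo khquy
Hunk 4: at line 1 remove [vrtch,hspcg] add [bxhbv] -> 9 lines: jiq bxhbv iwpsl zhinp abna tqf leers boo khquy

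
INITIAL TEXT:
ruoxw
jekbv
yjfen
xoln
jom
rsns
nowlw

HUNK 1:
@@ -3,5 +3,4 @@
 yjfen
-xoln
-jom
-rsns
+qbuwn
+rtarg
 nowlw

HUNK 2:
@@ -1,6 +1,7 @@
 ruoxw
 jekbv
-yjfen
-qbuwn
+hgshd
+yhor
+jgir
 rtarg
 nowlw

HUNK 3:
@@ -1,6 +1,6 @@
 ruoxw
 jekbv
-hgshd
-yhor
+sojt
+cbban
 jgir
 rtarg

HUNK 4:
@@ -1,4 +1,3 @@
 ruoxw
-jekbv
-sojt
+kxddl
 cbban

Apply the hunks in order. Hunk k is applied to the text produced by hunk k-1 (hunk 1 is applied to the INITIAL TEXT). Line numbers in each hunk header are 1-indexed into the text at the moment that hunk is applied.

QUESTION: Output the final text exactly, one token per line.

Answer: ruoxw
kxddl
cbban
jgir
rtarg
nowlw

Derivation:
Hunk 1: at line 3 remove [xoln,jom,rsns] add [qbuwn,rtarg] -> 6 lines: ruoxw jekbv yjfen qbuwn rtarg nowlw
Hunk 2: at line 1 remove [yjfen,qbuwn] add [hgshd,yhor,jgir] -> 7 lines: ruoxw jekbv hgshd yhor jgir rtarg nowlw
Hunk 3: at line 1 remove [hgshd,yhor] add [sojt,cbban] -> 7 lines: ruoxw jekbv sojt cbban jgir rtarg nowlw
Hunk 4: at line 1 remove [jekbv,sojt] add [kxddl] -> 6 lines: ruoxw kxddl cbban jgir rtarg nowlw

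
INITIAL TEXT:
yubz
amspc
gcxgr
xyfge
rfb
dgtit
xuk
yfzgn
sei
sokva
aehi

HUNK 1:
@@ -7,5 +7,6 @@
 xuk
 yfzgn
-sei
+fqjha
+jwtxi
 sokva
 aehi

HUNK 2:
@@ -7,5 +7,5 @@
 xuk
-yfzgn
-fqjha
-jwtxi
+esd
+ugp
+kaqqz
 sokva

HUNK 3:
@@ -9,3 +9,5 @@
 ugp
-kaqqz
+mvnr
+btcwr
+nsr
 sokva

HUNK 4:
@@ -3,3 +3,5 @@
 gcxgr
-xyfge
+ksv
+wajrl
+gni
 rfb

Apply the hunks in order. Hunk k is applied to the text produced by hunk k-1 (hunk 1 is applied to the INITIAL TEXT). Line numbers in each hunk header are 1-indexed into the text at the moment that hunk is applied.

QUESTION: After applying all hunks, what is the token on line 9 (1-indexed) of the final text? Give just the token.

Hunk 1: at line 7 remove [sei] add [fqjha,jwtxi] -> 12 lines: yubz amspc gcxgr xyfge rfb dgtit xuk yfzgn fqjha jwtxi sokva aehi
Hunk 2: at line 7 remove [yfzgn,fqjha,jwtxi] add [esd,ugp,kaqqz] -> 12 lines: yubz amspc gcxgr xyfge rfb dgtit xuk esd ugp kaqqz sokva aehi
Hunk 3: at line 9 remove [kaqqz] add [mvnr,btcwr,nsr] -> 14 lines: yubz amspc gcxgr xyfge rfb dgtit xuk esd ugp mvnr btcwr nsr sokva aehi
Hunk 4: at line 3 remove [xyfge] add [ksv,wajrl,gni] -> 16 lines: yubz amspc gcxgr ksv wajrl gni rfb dgtit xuk esd ugp mvnr btcwr nsr sokva aehi
Final line 9: xuk

Answer: xuk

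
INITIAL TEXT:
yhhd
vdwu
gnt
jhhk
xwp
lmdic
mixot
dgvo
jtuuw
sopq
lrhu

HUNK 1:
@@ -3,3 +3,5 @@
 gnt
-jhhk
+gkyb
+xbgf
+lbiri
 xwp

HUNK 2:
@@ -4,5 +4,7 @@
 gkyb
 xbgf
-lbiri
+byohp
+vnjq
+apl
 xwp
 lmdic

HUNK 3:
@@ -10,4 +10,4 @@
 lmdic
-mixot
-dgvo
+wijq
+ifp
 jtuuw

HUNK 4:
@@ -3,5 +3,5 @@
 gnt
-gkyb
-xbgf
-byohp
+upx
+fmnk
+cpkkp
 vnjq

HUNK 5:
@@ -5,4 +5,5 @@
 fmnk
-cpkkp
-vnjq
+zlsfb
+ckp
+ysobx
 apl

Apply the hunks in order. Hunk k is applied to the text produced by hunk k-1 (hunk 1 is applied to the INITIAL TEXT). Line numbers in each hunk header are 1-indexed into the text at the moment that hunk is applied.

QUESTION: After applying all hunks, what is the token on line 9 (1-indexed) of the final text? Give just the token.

Hunk 1: at line 3 remove [jhhk] add [gkyb,xbgf,lbiri] -> 13 lines: yhhd vdwu gnt gkyb xbgf lbiri xwp lmdic mixot dgvo jtuuw sopq lrhu
Hunk 2: at line 4 remove [lbiri] add [byohp,vnjq,apl] -> 15 lines: yhhd vdwu gnt gkyb xbgf byohp vnjq apl xwp lmdic mixot dgvo jtuuw sopq lrhu
Hunk 3: at line 10 remove [mixot,dgvo] add [wijq,ifp] -> 15 lines: yhhd vdwu gnt gkyb xbgf byohp vnjq apl xwp lmdic wijq ifp jtuuw sopq lrhu
Hunk 4: at line 3 remove [gkyb,xbgf,byohp] add [upx,fmnk,cpkkp] -> 15 lines: yhhd vdwu gnt upx fmnk cpkkp vnjq apl xwp lmdic wijq ifp jtuuw sopq lrhu
Hunk 5: at line 5 remove [cpkkp,vnjq] add [zlsfb,ckp,ysobx] -> 16 lines: yhhd vdwu gnt upx fmnk zlsfb ckp ysobx apl xwp lmdic wijq ifp jtuuw sopq lrhu
Final line 9: apl

Answer: apl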